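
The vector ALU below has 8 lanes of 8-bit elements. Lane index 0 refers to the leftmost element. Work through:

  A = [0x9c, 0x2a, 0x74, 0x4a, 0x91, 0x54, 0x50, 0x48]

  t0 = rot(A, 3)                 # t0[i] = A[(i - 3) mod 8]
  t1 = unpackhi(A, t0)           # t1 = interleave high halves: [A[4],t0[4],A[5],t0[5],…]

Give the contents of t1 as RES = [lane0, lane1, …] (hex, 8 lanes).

→ t0 |54|50|48|9c|2a|74|4a|91|
→ t1 |91|2a|54|74|50|4a|48|91|

RES = [0x91, 0x2a, 0x54, 0x74, 0x50, 0x4a, 0x48, 0x91]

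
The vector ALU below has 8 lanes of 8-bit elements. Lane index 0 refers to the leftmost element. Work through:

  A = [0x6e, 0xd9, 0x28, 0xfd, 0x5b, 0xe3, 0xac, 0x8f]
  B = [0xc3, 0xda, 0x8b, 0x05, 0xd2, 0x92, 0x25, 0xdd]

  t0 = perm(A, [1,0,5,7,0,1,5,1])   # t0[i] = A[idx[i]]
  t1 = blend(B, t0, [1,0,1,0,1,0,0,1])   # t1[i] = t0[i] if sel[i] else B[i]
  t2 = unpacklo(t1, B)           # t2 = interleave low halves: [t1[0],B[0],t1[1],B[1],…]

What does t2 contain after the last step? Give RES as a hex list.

  t0: d9 6e e3 8f 6e d9 e3 d9
  t1: d9 da e3 05 6e 92 25 d9
  t2: d9 c3 da da e3 8b 05 05

RES = [0xd9, 0xc3, 0xda, 0xda, 0xe3, 0x8b, 0x05, 0x05]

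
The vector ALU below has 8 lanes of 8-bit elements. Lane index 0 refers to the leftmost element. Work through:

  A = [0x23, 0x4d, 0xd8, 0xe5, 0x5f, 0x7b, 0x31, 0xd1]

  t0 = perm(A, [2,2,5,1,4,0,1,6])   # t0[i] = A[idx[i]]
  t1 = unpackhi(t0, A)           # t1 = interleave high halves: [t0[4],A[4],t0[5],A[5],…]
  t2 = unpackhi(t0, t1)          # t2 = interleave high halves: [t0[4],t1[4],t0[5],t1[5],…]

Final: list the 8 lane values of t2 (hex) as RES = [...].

  t0: d8 d8 7b 4d 5f 23 4d 31
  t1: 5f 5f 23 7b 4d 31 31 d1
  t2: 5f 4d 23 31 4d 31 31 d1

RES = [ 0x5f  0x4d  0x23  0x31  0x4d  0x31  0x31  0xd1 ]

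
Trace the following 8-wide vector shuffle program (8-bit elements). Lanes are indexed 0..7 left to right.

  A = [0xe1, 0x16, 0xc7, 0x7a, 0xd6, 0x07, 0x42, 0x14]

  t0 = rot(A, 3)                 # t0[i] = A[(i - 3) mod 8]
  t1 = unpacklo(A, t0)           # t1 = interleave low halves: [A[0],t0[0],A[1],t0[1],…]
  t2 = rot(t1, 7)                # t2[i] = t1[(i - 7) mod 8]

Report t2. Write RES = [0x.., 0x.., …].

RES = [ 0x07  0x16  0x42  0xc7  0x14  0x7a  0xe1  0xe1 ]

→ t0 |07|42|14|e1|16|c7|7a|d6|
→ t1 |e1|07|16|42|c7|14|7a|e1|
→ t2 |07|16|42|c7|14|7a|e1|e1|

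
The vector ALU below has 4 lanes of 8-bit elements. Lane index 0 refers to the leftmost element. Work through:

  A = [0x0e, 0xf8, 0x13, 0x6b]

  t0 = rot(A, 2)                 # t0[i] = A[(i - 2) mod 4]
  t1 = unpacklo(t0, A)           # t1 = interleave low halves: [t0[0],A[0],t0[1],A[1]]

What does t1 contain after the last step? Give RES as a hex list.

t0 = [0x13, 0x6b, 0x0e, 0xf8]
t1 = [0x13, 0x0e, 0x6b, 0xf8]

RES = [ 0x13  0x0e  0x6b  0xf8 ]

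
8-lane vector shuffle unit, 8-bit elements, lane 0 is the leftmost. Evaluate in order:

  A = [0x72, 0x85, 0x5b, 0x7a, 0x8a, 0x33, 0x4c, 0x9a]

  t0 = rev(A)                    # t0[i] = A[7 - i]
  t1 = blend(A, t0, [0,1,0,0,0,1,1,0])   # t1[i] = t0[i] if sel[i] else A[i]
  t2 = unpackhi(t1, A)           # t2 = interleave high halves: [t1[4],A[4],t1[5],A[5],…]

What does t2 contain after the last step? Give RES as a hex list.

RES = [0x8a, 0x8a, 0x5b, 0x33, 0x85, 0x4c, 0x9a, 0x9a]

  t0: 9a 4c 33 8a 7a 5b 85 72
  t1: 72 4c 5b 7a 8a 5b 85 9a
  t2: 8a 8a 5b 33 85 4c 9a 9a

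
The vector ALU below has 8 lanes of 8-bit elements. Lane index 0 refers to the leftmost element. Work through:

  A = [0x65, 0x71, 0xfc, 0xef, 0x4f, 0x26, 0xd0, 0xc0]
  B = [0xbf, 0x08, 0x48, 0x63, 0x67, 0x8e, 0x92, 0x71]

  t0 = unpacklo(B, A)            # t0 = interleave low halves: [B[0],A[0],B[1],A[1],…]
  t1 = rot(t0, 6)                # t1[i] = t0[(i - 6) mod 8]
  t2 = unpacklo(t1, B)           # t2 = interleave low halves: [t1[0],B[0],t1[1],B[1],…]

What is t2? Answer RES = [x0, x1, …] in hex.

RES = [ 0x08  0xbf  0x71  0x08  0x48  0x48  0xfc  0x63 ]

  t0: bf 65 08 71 48 fc 63 ef
  t1: 08 71 48 fc 63 ef bf 65
  t2: 08 bf 71 08 48 48 fc 63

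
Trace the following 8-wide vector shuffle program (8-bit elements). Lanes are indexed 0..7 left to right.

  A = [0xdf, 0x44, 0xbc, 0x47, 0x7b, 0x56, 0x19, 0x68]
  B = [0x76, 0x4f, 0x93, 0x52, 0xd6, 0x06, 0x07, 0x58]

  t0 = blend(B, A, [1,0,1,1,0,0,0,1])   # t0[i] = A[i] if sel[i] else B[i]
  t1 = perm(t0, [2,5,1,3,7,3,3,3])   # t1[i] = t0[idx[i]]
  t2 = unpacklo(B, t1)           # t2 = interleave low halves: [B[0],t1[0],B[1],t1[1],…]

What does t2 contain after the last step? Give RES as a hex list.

→ t0 |df|4f|bc|47|d6|06|07|68|
→ t1 |bc|06|4f|47|68|47|47|47|
→ t2 |76|bc|4f|06|93|4f|52|47|

RES = [ 0x76  0xbc  0x4f  0x06  0x93  0x4f  0x52  0x47 ]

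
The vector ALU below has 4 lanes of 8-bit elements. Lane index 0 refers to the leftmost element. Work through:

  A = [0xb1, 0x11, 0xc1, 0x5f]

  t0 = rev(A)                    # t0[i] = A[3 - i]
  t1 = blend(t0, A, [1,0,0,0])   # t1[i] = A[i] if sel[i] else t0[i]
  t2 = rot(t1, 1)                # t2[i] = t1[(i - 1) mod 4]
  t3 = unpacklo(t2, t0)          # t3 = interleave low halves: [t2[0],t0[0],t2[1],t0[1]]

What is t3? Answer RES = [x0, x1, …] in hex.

RES = [ 0xb1  0x5f  0xb1  0xc1 ]

  t0: 5f c1 11 b1
  t1: b1 c1 11 b1
  t2: b1 b1 c1 11
  t3: b1 5f b1 c1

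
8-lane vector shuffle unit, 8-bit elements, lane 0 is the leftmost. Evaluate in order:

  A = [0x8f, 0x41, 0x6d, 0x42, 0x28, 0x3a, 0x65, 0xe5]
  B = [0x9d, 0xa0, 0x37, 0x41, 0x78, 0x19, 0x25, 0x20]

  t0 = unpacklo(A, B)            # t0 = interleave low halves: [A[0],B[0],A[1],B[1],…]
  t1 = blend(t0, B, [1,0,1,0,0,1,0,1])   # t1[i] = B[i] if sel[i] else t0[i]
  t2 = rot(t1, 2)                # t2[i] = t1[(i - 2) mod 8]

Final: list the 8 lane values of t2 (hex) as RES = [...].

t0 = [0x8f, 0x9d, 0x41, 0xa0, 0x6d, 0x37, 0x42, 0x41]
t1 = [0x9d, 0x9d, 0x37, 0xa0, 0x6d, 0x19, 0x42, 0x20]
t2 = [0x42, 0x20, 0x9d, 0x9d, 0x37, 0xa0, 0x6d, 0x19]

RES = [0x42, 0x20, 0x9d, 0x9d, 0x37, 0xa0, 0x6d, 0x19]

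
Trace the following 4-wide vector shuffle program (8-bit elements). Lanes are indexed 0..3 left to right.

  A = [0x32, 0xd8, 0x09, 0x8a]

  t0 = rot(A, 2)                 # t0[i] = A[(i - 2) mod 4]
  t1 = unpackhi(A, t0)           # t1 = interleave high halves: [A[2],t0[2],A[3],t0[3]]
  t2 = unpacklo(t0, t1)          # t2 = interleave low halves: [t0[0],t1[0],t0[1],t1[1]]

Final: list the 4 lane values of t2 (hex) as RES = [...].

  t0: 09 8a 32 d8
  t1: 09 32 8a d8
  t2: 09 09 8a 32

RES = [0x09, 0x09, 0x8a, 0x32]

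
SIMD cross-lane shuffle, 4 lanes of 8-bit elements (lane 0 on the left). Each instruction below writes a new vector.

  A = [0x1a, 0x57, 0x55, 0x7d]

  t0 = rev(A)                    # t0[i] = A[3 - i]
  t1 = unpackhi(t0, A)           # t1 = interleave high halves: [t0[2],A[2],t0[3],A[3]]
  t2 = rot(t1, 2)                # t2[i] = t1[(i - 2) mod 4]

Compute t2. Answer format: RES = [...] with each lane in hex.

RES = [ 0x1a  0x7d  0x57  0x55 ]

t0 = [0x7d, 0x55, 0x57, 0x1a]
t1 = [0x57, 0x55, 0x1a, 0x7d]
t2 = [0x1a, 0x7d, 0x57, 0x55]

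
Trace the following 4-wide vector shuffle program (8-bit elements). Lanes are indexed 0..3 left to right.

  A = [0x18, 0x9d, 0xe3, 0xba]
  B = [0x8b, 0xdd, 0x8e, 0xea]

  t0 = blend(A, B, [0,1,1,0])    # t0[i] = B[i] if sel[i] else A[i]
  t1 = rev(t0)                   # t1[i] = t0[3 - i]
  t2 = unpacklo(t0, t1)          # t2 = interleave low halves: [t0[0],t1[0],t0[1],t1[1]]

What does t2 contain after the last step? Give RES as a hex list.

  t0: 18 dd 8e ba
  t1: ba 8e dd 18
  t2: 18 ba dd 8e

RES = [ 0x18  0xba  0xdd  0x8e ]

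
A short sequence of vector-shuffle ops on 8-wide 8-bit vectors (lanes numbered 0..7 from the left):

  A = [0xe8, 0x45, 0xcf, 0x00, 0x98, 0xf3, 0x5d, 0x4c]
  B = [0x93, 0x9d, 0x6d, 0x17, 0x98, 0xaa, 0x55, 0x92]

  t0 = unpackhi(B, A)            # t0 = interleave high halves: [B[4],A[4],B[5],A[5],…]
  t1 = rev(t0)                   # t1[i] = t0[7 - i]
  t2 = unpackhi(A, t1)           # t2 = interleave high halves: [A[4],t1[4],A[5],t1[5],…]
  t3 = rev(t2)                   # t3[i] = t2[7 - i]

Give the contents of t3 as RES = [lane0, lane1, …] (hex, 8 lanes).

t0 = [0x98, 0x98, 0xaa, 0xf3, 0x55, 0x5d, 0x92, 0x4c]
t1 = [0x4c, 0x92, 0x5d, 0x55, 0xf3, 0xaa, 0x98, 0x98]
t2 = [0x98, 0xf3, 0xf3, 0xaa, 0x5d, 0x98, 0x4c, 0x98]
t3 = [0x98, 0x4c, 0x98, 0x5d, 0xaa, 0xf3, 0xf3, 0x98]

RES = [ 0x98  0x4c  0x98  0x5d  0xaa  0xf3  0xf3  0x98 ]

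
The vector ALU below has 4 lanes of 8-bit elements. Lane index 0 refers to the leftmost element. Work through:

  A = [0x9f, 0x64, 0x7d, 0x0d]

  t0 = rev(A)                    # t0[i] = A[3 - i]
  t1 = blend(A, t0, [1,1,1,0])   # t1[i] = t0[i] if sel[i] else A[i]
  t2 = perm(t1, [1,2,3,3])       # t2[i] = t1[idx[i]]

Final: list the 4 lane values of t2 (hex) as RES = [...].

→ t0 |0d|7d|64|9f|
→ t1 |0d|7d|64|0d|
→ t2 |7d|64|0d|0d|

RES = [ 0x7d  0x64  0x0d  0x0d ]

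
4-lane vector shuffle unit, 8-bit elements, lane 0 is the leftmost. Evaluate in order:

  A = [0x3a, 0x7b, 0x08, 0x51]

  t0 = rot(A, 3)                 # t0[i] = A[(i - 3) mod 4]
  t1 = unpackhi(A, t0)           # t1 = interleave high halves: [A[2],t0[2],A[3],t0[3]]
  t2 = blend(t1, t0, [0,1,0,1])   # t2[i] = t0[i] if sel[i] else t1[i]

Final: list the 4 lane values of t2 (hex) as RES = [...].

RES = [0x08, 0x08, 0x51, 0x3a]

  t0: 7b 08 51 3a
  t1: 08 51 51 3a
  t2: 08 08 51 3a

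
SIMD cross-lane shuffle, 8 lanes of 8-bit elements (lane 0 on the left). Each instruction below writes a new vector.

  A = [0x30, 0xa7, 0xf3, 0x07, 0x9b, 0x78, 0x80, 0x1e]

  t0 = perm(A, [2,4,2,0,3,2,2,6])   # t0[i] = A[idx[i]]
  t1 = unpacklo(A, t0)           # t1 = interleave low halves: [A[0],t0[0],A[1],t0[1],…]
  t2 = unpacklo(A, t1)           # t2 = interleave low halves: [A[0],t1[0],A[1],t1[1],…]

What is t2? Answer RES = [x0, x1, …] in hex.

→ t0 |f3|9b|f3|30|07|f3|f3|80|
→ t1 |30|f3|a7|9b|f3|f3|07|30|
→ t2 |30|30|a7|f3|f3|a7|07|9b|

RES = [0x30, 0x30, 0xa7, 0xf3, 0xf3, 0xa7, 0x07, 0x9b]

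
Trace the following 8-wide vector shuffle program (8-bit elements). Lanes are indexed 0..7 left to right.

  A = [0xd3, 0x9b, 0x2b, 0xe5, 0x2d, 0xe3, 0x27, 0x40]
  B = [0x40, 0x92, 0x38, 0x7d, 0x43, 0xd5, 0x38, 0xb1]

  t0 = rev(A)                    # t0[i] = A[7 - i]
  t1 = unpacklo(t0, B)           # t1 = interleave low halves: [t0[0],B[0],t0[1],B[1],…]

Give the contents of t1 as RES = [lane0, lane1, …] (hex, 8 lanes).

RES = [0x40, 0x40, 0x27, 0x92, 0xe3, 0x38, 0x2d, 0x7d]

t0 = [0x40, 0x27, 0xe3, 0x2d, 0xe5, 0x2b, 0x9b, 0xd3]
t1 = [0x40, 0x40, 0x27, 0x92, 0xe3, 0x38, 0x2d, 0x7d]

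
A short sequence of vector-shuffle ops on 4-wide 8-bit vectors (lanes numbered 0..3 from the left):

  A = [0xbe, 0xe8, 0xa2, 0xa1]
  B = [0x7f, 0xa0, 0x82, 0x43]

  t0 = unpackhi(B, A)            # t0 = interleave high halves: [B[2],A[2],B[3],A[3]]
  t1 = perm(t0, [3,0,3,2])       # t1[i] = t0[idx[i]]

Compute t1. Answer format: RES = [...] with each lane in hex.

RES = [0xa1, 0x82, 0xa1, 0x43]

→ t0 |82|a2|43|a1|
→ t1 |a1|82|a1|43|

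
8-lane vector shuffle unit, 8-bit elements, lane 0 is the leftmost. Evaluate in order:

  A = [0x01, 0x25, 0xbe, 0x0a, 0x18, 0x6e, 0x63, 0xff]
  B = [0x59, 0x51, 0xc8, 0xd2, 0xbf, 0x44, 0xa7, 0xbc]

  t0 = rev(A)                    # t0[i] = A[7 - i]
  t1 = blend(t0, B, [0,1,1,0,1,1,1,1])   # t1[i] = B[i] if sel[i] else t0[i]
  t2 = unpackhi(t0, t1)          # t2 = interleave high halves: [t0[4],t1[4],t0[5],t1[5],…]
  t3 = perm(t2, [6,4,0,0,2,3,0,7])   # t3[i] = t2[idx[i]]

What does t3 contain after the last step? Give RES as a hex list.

  t0: ff 63 6e 18 0a be 25 01
  t1: ff 51 c8 18 bf 44 a7 bc
  t2: 0a bf be 44 25 a7 01 bc
  t3: 01 25 0a 0a be 44 0a bc

RES = [ 0x01  0x25  0x0a  0x0a  0xbe  0x44  0x0a  0xbc ]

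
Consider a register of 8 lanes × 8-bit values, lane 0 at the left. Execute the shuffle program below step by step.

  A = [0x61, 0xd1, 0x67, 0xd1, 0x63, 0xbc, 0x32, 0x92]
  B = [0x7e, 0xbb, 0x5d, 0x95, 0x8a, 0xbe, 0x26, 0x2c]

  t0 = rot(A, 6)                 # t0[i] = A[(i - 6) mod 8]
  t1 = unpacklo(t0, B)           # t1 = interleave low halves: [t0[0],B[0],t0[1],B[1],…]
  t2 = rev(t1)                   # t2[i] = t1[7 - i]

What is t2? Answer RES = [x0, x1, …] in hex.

RES = [ 0x95  0xbc  0x5d  0x63  0xbb  0xd1  0x7e  0x67 ]

t0 = [0x67, 0xd1, 0x63, 0xbc, 0x32, 0x92, 0x61, 0xd1]
t1 = [0x67, 0x7e, 0xd1, 0xbb, 0x63, 0x5d, 0xbc, 0x95]
t2 = [0x95, 0xbc, 0x5d, 0x63, 0xbb, 0xd1, 0x7e, 0x67]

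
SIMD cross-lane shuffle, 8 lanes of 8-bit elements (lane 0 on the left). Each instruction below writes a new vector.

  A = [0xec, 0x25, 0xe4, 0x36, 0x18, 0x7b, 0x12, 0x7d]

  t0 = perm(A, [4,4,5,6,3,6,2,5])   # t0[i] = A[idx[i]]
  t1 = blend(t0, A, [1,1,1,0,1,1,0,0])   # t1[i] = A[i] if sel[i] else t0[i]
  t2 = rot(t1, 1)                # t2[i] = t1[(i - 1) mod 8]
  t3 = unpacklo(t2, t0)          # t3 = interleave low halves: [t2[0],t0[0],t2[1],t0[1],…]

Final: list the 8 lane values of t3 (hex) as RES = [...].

RES = [ 0x7b  0x18  0xec  0x18  0x25  0x7b  0xe4  0x12 ]

  t0: 18 18 7b 12 36 12 e4 7b
  t1: ec 25 e4 12 18 7b e4 7b
  t2: 7b ec 25 e4 12 18 7b e4
  t3: 7b 18 ec 18 25 7b e4 12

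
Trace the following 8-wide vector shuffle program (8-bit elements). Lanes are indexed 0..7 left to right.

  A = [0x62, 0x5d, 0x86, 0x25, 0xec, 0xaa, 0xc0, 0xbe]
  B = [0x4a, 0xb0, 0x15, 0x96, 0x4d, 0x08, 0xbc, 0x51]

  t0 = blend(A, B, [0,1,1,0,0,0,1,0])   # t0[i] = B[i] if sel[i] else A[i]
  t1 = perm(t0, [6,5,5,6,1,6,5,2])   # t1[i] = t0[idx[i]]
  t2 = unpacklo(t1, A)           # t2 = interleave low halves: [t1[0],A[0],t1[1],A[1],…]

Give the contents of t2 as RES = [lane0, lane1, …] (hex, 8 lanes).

RES = [ 0xbc  0x62  0xaa  0x5d  0xaa  0x86  0xbc  0x25 ]

→ t0 |62|b0|15|25|ec|aa|bc|be|
→ t1 |bc|aa|aa|bc|b0|bc|aa|15|
→ t2 |bc|62|aa|5d|aa|86|bc|25|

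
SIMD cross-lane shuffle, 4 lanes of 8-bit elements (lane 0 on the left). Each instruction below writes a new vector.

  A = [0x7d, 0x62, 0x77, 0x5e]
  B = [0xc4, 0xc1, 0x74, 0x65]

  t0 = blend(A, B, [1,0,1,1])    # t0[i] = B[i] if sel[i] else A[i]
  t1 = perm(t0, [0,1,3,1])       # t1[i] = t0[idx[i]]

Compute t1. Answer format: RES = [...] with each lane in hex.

RES = [0xc4, 0x62, 0x65, 0x62]

t0 = [0xc4, 0x62, 0x74, 0x65]
t1 = [0xc4, 0x62, 0x65, 0x62]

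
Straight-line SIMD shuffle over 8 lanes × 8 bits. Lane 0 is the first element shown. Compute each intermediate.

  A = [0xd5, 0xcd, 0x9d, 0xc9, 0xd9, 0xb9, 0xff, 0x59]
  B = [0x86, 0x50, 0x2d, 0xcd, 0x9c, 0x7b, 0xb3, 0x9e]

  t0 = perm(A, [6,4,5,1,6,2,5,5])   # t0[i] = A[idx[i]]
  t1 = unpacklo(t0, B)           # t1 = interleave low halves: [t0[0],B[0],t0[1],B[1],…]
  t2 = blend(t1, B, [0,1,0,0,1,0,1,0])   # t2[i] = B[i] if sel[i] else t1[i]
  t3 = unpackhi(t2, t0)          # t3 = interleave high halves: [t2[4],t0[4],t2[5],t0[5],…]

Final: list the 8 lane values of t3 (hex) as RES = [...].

→ t0 |ff|d9|b9|cd|ff|9d|b9|b9|
→ t1 |ff|86|d9|50|b9|2d|cd|cd|
→ t2 |ff|50|d9|50|9c|2d|b3|cd|
→ t3 |9c|ff|2d|9d|b3|b9|cd|b9|

RES = [ 0x9c  0xff  0x2d  0x9d  0xb3  0xb9  0xcd  0xb9 ]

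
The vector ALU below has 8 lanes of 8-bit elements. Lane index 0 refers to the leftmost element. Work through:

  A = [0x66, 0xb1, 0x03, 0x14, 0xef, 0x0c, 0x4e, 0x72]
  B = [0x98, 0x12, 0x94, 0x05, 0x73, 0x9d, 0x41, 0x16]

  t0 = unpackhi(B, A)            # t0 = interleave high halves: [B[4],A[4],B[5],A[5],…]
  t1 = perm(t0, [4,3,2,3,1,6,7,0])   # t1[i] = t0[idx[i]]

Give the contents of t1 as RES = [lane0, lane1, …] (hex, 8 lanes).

t0 = [0x73, 0xef, 0x9d, 0x0c, 0x41, 0x4e, 0x16, 0x72]
t1 = [0x41, 0x0c, 0x9d, 0x0c, 0xef, 0x16, 0x72, 0x73]

RES = [0x41, 0x0c, 0x9d, 0x0c, 0xef, 0x16, 0x72, 0x73]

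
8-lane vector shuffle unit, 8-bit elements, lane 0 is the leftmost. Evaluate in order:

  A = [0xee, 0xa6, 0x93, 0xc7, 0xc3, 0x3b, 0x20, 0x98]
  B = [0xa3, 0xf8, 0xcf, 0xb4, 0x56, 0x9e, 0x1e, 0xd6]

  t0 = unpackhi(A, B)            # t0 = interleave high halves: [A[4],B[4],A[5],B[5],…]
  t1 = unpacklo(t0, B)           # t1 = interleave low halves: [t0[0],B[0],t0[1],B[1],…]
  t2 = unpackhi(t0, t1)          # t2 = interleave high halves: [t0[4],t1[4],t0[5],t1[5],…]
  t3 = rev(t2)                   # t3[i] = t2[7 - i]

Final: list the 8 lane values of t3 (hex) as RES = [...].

→ t0 |c3|56|3b|9e|20|1e|98|d6|
→ t1 |c3|a3|56|f8|3b|cf|9e|b4|
→ t2 |20|3b|1e|cf|98|9e|d6|b4|
→ t3 |b4|d6|9e|98|cf|1e|3b|20|

RES = [0xb4, 0xd6, 0x9e, 0x98, 0xcf, 0x1e, 0x3b, 0x20]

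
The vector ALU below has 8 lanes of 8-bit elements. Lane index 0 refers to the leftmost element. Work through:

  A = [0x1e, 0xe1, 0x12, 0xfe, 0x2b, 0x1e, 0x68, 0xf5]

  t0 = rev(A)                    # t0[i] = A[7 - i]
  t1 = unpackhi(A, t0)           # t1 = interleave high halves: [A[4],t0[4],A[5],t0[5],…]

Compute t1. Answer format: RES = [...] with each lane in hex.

RES = [ 0x2b  0xfe  0x1e  0x12  0x68  0xe1  0xf5  0x1e ]

t0 = [0xf5, 0x68, 0x1e, 0x2b, 0xfe, 0x12, 0xe1, 0x1e]
t1 = [0x2b, 0xfe, 0x1e, 0x12, 0x68, 0xe1, 0xf5, 0x1e]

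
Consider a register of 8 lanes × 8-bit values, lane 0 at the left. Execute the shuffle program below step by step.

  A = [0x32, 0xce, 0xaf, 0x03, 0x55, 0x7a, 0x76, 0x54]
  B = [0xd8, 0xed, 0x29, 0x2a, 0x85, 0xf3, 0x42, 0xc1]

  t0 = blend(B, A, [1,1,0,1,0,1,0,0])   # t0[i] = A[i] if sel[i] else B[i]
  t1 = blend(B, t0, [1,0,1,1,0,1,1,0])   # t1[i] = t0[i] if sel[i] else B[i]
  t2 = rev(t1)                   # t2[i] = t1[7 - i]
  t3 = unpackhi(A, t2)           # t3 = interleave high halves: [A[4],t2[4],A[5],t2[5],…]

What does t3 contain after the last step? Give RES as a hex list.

  t0: 32 ce 29 03 85 7a 42 c1
  t1: 32 ed 29 03 85 7a 42 c1
  t2: c1 42 7a 85 03 29 ed 32
  t3: 55 03 7a 29 76 ed 54 32

RES = [0x55, 0x03, 0x7a, 0x29, 0x76, 0xed, 0x54, 0x32]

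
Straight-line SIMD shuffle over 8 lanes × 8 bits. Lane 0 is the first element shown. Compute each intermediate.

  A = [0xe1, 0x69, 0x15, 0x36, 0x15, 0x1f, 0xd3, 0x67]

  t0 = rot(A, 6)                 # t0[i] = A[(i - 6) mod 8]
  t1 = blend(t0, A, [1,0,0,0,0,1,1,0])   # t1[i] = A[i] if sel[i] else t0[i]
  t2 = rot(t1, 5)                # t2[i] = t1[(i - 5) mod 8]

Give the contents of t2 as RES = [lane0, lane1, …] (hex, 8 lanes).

RES = [ 0x1f  0xd3  0x1f  0xd3  0x69  0xe1  0x36  0x15 ]

→ t0 |15|36|15|1f|d3|67|e1|69|
→ t1 |e1|36|15|1f|d3|1f|d3|69|
→ t2 |1f|d3|1f|d3|69|e1|36|15|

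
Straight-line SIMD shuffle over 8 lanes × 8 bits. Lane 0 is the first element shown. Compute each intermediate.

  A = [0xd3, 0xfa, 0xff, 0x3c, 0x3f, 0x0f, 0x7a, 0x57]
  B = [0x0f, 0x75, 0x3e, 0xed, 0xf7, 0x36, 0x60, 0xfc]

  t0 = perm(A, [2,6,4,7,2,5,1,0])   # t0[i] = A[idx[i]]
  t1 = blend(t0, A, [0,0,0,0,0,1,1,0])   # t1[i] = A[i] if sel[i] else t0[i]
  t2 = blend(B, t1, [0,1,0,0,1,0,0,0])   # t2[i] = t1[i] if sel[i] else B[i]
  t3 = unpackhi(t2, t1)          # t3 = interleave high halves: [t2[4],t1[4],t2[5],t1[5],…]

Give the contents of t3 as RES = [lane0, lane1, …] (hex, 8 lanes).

RES = [ 0xff  0xff  0x36  0x0f  0x60  0x7a  0xfc  0xd3 ]

→ t0 |ff|7a|3f|57|ff|0f|fa|d3|
→ t1 |ff|7a|3f|57|ff|0f|7a|d3|
→ t2 |0f|7a|3e|ed|ff|36|60|fc|
→ t3 |ff|ff|36|0f|60|7a|fc|d3|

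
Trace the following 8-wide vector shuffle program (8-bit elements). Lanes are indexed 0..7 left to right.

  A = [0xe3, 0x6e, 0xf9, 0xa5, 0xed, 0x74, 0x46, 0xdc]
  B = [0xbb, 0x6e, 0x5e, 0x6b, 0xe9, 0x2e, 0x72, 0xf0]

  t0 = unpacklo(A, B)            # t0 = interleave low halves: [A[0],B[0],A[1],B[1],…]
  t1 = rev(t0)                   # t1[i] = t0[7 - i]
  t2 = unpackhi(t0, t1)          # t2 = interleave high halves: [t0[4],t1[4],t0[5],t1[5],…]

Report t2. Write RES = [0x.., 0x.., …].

→ t0 |e3|bb|6e|6e|f9|5e|a5|6b|
→ t1 |6b|a5|5e|f9|6e|6e|bb|e3|
→ t2 |f9|6e|5e|6e|a5|bb|6b|e3|

RES = [ 0xf9  0x6e  0x5e  0x6e  0xa5  0xbb  0x6b  0xe3 ]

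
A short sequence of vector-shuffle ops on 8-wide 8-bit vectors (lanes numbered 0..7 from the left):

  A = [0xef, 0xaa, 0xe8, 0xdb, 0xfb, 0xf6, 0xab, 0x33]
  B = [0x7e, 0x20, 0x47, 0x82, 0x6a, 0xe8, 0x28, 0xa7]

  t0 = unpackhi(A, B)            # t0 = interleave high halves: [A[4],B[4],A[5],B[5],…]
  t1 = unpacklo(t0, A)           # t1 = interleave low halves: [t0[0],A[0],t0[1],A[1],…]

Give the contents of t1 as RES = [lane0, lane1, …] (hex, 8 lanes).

RES = [ 0xfb  0xef  0x6a  0xaa  0xf6  0xe8  0xe8  0xdb ]

t0 = [0xfb, 0x6a, 0xf6, 0xe8, 0xab, 0x28, 0x33, 0xa7]
t1 = [0xfb, 0xef, 0x6a, 0xaa, 0xf6, 0xe8, 0xe8, 0xdb]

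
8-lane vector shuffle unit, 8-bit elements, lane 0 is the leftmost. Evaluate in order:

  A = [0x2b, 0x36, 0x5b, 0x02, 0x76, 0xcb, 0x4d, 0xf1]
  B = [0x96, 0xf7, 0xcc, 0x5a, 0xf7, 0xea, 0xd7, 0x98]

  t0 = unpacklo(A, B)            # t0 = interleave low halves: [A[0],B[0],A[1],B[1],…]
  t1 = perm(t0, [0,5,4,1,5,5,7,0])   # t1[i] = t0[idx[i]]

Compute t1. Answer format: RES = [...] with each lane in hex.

→ t0 |2b|96|36|f7|5b|cc|02|5a|
→ t1 |2b|cc|5b|96|cc|cc|5a|2b|

RES = [ 0x2b  0xcc  0x5b  0x96  0xcc  0xcc  0x5a  0x2b ]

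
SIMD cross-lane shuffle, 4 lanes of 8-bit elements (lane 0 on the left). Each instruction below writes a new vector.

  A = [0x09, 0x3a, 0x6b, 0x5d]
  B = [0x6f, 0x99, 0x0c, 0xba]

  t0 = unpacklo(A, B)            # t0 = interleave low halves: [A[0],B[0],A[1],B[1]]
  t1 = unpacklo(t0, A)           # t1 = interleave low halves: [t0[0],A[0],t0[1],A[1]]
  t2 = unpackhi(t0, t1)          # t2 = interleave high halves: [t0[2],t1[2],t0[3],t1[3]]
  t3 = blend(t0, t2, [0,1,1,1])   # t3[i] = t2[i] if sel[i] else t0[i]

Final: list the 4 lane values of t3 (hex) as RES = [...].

RES = [0x09, 0x6f, 0x99, 0x3a]

t0 = [0x09, 0x6f, 0x3a, 0x99]
t1 = [0x09, 0x09, 0x6f, 0x3a]
t2 = [0x3a, 0x6f, 0x99, 0x3a]
t3 = [0x09, 0x6f, 0x99, 0x3a]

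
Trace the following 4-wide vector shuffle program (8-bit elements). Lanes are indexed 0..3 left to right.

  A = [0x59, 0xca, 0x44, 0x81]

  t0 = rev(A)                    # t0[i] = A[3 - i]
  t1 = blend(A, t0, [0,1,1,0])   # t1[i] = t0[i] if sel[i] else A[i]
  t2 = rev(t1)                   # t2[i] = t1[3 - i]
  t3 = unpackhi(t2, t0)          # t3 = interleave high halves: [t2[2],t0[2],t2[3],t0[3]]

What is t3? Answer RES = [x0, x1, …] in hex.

RES = [0x44, 0xca, 0x59, 0x59]

  t0: 81 44 ca 59
  t1: 59 44 ca 81
  t2: 81 ca 44 59
  t3: 44 ca 59 59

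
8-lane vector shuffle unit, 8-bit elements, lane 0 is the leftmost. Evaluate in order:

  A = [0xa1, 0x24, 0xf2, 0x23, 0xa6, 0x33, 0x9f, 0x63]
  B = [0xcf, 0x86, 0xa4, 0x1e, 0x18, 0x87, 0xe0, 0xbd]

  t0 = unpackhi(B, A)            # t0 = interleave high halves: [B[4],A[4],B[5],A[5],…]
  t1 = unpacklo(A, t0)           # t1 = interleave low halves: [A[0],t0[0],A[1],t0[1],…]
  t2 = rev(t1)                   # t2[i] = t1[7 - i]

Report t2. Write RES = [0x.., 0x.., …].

RES = [ 0x33  0x23  0x87  0xf2  0xa6  0x24  0x18  0xa1 ]

  t0: 18 a6 87 33 e0 9f bd 63
  t1: a1 18 24 a6 f2 87 23 33
  t2: 33 23 87 f2 a6 24 18 a1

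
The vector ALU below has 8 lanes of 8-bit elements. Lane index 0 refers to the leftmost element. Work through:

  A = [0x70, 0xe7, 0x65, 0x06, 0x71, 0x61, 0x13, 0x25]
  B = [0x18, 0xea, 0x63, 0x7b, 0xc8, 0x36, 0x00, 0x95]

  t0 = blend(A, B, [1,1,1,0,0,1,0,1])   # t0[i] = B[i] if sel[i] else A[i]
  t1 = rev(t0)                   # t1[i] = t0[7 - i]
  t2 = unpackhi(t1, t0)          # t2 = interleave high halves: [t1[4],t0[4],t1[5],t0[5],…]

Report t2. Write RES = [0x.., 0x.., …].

t0 = [0x18, 0xea, 0x63, 0x06, 0x71, 0x36, 0x13, 0x95]
t1 = [0x95, 0x13, 0x36, 0x71, 0x06, 0x63, 0xea, 0x18]
t2 = [0x06, 0x71, 0x63, 0x36, 0xea, 0x13, 0x18, 0x95]

RES = [ 0x06  0x71  0x63  0x36  0xea  0x13  0x18  0x95 ]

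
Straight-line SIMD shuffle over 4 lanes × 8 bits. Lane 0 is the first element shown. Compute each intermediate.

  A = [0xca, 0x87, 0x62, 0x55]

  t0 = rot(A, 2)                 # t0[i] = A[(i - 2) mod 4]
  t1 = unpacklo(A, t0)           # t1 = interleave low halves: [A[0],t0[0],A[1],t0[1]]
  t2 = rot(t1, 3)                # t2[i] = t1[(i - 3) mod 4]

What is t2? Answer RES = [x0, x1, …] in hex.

RES = [ 0x62  0x87  0x55  0xca ]

  t0: 62 55 ca 87
  t1: ca 62 87 55
  t2: 62 87 55 ca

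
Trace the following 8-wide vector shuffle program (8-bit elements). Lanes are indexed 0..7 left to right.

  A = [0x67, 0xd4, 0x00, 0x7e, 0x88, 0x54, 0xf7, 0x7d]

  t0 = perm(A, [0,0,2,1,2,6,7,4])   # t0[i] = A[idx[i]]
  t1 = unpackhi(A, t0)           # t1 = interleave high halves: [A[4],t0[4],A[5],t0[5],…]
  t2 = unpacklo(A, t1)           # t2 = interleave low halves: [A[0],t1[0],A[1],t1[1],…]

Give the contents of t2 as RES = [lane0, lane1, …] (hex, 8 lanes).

RES = [0x67, 0x88, 0xd4, 0x00, 0x00, 0x54, 0x7e, 0xf7]

  t0: 67 67 00 d4 00 f7 7d 88
  t1: 88 00 54 f7 f7 7d 7d 88
  t2: 67 88 d4 00 00 54 7e f7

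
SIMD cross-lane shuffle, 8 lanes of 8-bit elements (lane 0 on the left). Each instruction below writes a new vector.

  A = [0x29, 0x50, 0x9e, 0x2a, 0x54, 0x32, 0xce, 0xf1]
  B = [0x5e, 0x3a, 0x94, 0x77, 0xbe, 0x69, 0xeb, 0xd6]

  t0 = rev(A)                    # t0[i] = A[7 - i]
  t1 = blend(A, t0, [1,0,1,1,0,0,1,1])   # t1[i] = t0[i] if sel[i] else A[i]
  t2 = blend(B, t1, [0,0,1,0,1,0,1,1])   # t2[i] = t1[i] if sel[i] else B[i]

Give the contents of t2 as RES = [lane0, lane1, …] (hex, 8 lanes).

t0 = [0xf1, 0xce, 0x32, 0x54, 0x2a, 0x9e, 0x50, 0x29]
t1 = [0xf1, 0x50, 0x32, 0x54, 0x54, 0x32, 0x50, 0x29]
t2 = [0x5e, 0x3a, 0x32, 0x77, 0x54, 0x69, 0x50, 0x29]

RES = [ 0x5e  0x3a  0x32  0x77  0x54  0x69  0x50  0x29 ]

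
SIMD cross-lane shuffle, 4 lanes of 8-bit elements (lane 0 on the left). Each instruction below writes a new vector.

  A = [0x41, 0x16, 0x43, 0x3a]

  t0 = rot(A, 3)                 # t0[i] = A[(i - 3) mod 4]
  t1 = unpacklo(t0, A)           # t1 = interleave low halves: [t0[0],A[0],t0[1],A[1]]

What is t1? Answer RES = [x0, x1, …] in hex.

  t0: 16 43 3a 41
  t1: 16 41 43 16

RES = [ 0x16  0x41  0x43  0x16 ]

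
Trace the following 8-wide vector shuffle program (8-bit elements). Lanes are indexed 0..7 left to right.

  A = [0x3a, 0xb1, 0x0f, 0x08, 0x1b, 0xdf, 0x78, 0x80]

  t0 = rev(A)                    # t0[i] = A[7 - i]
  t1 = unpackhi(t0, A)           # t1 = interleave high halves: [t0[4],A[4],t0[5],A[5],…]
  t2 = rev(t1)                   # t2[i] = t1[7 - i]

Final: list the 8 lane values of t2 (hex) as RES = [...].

  t0: 80 78 df 1b 08 0f b1 3a
  t1: 08 1b 0f df b1 78 3a 80
  t2: 80 3a 78 b1 df 0f 1b 08

RES = [ 0x80  0x3a  0x78  0xb1  0xdf  0x0f  0x1b  0x08 ]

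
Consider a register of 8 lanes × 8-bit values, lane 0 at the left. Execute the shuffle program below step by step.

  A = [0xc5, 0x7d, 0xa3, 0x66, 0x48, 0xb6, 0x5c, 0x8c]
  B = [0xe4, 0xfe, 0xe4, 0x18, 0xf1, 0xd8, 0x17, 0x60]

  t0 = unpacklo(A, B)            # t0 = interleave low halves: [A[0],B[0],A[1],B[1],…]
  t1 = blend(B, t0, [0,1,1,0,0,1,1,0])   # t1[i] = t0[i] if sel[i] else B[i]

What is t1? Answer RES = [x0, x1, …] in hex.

t0 = [0xc5, 0xe4, 0x7d, 0xfe, 0xa3, 0xe4, 0x66, 0x18]
t1 = [0xe4, 0xe4, 0x7d, 0x18, 0xf1, 0xe4, 0x66, 0x60]

RES = [0xe4, 0xe4, 0x7d, 0x18, 0xf1, 0xe4, 0x66, 0x60]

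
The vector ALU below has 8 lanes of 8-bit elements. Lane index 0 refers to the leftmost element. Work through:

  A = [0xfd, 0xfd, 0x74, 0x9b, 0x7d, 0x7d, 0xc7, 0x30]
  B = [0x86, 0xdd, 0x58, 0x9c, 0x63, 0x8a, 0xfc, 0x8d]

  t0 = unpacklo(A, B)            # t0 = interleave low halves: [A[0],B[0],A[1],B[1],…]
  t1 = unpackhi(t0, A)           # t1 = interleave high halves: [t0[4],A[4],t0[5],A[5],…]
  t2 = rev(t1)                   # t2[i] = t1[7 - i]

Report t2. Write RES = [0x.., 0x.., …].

  t0: fd 86 fd dd 74 58 9b 9c
  t1: 74 7d 58 7d 9b c7 9c 30
  t2: 30 9c c7 9b 7d 58 7d 74

RES = [0x30, 0x9c, 0xc7, 0x9b, 0x7d, 0x58, 0x7d, 0x74]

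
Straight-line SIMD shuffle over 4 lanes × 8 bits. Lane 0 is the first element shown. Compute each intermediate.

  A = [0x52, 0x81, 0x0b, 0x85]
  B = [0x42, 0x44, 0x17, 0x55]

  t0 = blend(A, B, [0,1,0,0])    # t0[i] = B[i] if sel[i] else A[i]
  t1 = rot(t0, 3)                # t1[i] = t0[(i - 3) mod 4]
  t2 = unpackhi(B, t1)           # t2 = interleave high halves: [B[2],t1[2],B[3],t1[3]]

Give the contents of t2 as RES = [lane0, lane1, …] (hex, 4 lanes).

RES = [0x17, 0x85, 0x55, 0x52]

→ t0 |52|44|0b|85|
→ t1 |44|0b|85|52|
→ t2 |17|85|55|52|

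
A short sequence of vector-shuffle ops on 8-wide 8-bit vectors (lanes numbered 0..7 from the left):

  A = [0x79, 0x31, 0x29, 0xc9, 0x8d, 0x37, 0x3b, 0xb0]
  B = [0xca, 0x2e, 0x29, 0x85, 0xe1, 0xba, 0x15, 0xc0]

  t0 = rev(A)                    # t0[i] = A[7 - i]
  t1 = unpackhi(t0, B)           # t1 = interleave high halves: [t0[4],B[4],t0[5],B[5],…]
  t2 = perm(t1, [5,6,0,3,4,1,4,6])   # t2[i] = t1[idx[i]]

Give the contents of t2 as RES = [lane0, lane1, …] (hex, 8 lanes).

→ t0 |b0|3b|37|8d|c9|29|31|79|
→ t1 |c9|e1|29|ba|31|15|79|c0|
→ t2 |15|79|c9|ba|31|e1|31|79|

RES = [0x15, 0x79, 0xc9, 0xba, 0x31, 0xe1, 0x31, 0x79]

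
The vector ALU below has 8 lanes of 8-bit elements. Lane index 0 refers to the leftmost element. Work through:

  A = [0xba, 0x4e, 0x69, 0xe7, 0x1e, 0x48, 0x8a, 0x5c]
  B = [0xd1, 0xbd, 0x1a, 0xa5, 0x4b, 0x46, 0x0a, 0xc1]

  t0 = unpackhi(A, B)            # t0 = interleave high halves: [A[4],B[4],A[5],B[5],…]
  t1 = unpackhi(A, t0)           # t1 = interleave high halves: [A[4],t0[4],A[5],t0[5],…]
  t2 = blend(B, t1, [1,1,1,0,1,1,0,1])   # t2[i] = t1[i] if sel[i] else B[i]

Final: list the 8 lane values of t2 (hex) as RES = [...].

RES = [ 0x1e  0x8a  0x48  0xa5  0x8a  0x5c  0x0a  0xc1 ]

→ t0 |1e|4b|48|46|8a|0a|5c|c1|
→ t1 |1e|8a|48|0a|8a|5c|5c|c1|
→ t2 |1e|8a|48|a5|8a|5c|0a|c1|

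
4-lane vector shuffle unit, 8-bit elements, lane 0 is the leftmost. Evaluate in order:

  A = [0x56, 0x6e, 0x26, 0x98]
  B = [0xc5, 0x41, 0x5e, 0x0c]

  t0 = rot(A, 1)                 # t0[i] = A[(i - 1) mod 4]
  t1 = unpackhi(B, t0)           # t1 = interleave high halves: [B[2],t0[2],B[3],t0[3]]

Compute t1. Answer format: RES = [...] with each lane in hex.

t0 = [0x98, 0x56, 0x6e, 0x26]
t1 = [0x5e, 0x6e, 0x0c, 0x26]

RES = [ 0x5e  0x6e  0x0c  0x26 ]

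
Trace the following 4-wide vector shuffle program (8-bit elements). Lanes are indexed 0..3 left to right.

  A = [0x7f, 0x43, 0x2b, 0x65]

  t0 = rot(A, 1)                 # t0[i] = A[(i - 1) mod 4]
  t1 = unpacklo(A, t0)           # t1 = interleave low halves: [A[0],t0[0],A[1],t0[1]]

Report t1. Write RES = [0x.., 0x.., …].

RES = [0x7f, 0x65, 0x43, 0x7f]

t0 = [0x65, 0x7f, 0x43, 0x2b]
t1 = [0x7f, 0x65, 0x43, 0x7f]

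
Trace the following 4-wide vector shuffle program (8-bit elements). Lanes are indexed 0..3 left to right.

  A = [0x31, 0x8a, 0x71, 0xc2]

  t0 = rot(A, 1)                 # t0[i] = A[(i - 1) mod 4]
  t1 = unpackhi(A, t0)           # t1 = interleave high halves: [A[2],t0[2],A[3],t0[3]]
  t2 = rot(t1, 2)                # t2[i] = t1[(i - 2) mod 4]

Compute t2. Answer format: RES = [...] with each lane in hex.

  t0: c2 31 8a 71
  t1: 71 8a c2 71
  t2: c2 71 71 8a

RES = [ 0xc2  0x71  0x71  0x8a ]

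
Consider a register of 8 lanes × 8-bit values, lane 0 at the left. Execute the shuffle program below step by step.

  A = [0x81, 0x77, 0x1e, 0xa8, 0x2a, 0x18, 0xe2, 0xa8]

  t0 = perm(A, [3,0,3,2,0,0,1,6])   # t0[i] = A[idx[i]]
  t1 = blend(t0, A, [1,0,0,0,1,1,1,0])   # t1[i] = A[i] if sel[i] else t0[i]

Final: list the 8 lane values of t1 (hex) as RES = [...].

→ t0 |a8|81|a8|1e|81|81|77|e2|
→ t1 |81|81|a8|1e|2a|18|e2|e2|

RES = [ 0x81  0x81  0xa8  0x1e  0x2a  0x18  0xe2  0xe2 ]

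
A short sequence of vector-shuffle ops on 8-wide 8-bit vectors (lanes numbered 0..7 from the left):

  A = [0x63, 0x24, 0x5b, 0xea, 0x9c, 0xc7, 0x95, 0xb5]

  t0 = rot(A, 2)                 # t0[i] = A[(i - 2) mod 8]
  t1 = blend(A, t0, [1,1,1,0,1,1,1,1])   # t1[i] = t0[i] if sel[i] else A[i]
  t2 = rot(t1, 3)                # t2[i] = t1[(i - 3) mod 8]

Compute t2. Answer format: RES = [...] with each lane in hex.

t0 = [0x95, 0xb5, 0x63, 0x24, 0x5b, 0xea, 0x9c, 0xc7]
t1 = [0x95, 0xb5, 0x63, 0xea, 0x5b, 0xea, 0x9c, 0xc7]
t2 = [0xea, 0x9c, 0xc7, 0x95, 0xb5, 0x63, 0xea, 0x5b]

RES = [ 0xea  0x9c  0xc7  0x95  0xb5  0x63  0xea  0x5b ]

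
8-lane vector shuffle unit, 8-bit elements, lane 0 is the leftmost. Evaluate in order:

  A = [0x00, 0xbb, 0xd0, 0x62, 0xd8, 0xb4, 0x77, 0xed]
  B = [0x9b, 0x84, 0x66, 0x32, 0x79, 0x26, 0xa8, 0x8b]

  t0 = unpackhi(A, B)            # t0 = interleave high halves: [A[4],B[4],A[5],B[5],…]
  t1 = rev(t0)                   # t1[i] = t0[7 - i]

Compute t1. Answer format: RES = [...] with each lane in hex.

→ t0 |d8|79|b4|26|77|a8|ed|8b|
→ t1 |8b|ed|a8|77|26|b4|79|d8|

RES = [ 0x8b  0xed  0xa8  0x77  0x26  0xb4  0x79  0xd8 ]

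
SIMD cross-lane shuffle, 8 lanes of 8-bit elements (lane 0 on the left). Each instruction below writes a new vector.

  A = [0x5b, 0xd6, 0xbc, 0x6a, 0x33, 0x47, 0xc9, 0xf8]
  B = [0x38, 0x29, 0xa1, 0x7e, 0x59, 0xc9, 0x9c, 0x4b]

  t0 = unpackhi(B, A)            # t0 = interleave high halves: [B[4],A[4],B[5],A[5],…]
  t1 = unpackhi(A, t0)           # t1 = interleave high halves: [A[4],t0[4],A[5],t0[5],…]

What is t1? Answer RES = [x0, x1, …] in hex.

RES = [ 0x33  0x9c  0x47  0xc9  0xc9  0x4b  0xf8  0xf8 ]

t0 = [0x59, 0x33, 0xc9, 0x47, 0x9c, 0xc9, 0x4b, 0xf8]
t1 = [0x33, 0x9c, 0x47, 0xc9, 0xc9, 0x4b, 0xf8, 0xf8]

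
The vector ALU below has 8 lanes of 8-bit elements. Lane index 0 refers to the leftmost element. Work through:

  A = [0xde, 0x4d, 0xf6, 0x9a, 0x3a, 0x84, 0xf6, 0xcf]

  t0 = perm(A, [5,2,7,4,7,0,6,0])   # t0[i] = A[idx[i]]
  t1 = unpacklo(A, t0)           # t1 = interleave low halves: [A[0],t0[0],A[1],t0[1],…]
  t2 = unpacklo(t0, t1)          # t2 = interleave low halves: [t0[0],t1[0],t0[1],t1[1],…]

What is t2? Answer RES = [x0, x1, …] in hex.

RES = [0x84, 0xde, 0xf6, 0x84, 0xcf, 0x4d, 0x3a, 0xf6]

t0 = [0x84, 0xf6, 0xcf, 0x3a, 0xcf, 0xde, 0xf6, 0xde]
t1 = [0xde, 0x84, 0x4d, 0xf6, 0xf6, 0xcf, 0x9a, 0x3a]
t2 = [0x84, 0xde, 0xf6, 0x84, 0xcf, 0x4d, 0x3a, 0xf6]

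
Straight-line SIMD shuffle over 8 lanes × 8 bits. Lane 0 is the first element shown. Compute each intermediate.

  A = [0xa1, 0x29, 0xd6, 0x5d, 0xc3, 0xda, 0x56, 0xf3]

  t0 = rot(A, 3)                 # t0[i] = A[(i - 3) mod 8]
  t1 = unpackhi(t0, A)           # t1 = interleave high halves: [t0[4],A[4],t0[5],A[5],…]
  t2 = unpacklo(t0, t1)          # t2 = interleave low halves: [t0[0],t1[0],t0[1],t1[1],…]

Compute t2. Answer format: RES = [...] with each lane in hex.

RES = [ 0xda  0x29  0x56  0xc3  0xf3  0xd6  0xa1  0xda ]

t0 = [0xda, 0x56, 0xf3, 0xa1, 0x29, 0xd6, 0x5d, 0xc3]
t1 = [0x29, 0xc3, 0xd6, 0xda, 0x5d, 0x56, 0xc3, 0xf3]
t2 = [0xda, 0x29, 0x56, 0xc3, 0xf3, 0xd6, 0xa1, 0xda]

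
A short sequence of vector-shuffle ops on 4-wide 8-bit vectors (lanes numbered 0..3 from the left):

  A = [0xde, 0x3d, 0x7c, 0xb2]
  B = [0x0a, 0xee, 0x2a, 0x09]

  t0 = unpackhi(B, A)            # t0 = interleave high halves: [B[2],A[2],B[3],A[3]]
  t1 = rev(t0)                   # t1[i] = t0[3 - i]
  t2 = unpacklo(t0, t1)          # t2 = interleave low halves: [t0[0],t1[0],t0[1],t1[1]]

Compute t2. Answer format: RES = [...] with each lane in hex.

RES = [ 0x2a  0xb2  0x7c  0x09 ]

→ t0 |2a|7c|09|b2|
→ t1 |b2|09|7c|2a|
→ t2 |2a|b2|7c|09|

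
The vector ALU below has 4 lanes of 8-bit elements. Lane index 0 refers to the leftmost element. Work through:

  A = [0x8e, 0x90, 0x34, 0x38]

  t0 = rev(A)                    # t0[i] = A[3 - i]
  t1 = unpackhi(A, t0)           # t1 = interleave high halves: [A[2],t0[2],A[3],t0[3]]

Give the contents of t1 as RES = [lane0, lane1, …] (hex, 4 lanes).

t0 = [0x38, 0x34, 0x90, 0x8e]
t1 = [0x34, 0x90, 0x38, 0x8e]

RES = [0x34, 0x90, 0x38, 0x8e]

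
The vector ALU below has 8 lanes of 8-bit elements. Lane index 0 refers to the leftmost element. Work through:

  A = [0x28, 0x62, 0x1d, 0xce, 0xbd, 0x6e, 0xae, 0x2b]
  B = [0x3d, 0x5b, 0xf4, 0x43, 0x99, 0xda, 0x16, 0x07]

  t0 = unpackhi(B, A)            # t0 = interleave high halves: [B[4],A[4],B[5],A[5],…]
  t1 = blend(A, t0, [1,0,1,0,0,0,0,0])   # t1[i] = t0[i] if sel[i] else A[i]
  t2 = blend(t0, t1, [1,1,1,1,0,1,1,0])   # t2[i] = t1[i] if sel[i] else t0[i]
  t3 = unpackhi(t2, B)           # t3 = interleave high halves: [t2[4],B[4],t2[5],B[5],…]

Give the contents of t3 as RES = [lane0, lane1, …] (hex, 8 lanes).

RES = [ 0x16  0x99  0x6e  0xda  0xae  0x16  0x2b  0x07 ]

→ t0 |99|bd|da|6e|16|ae|07|2b|
→ t1 |99|62|da|ce|bd|6e|ae|2b|
→ t2 |99|62|da|ce|16|6e|ae|2b|
→ t3 |16|99|6e|da|ae|16|2b|07|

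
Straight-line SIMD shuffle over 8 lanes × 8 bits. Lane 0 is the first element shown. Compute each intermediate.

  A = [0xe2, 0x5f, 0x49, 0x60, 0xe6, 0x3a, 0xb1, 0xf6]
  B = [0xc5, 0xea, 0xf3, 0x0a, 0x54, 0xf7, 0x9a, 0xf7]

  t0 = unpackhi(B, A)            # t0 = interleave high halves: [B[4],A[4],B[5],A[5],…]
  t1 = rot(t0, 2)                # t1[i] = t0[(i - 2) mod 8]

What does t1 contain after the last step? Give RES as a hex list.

RES = [0xf7, 0xf6, 0x54, 0xe6, 0xf7, 0x3a, 0x9a, 0xb1]

  t0: 54 e6 f7 3a 9a b1 f7 f6
  t1: f7 f6 54 e6 f7 3a 9a b1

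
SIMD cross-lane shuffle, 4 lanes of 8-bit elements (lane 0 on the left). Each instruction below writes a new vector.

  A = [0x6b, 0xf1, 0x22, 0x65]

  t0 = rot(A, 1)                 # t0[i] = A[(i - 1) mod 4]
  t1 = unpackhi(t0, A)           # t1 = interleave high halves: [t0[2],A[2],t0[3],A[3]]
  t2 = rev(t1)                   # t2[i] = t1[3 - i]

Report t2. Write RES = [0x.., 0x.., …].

t0 = [0x65, 0x6b, 0xf1, 0x22]
t1 = [0xf1, 0x22, 0x22, 0x65]
t2 = [0x65, 0x22, 0x22, 0xf1]

RES = [0x65, 0x22, 0x22, 0xf1]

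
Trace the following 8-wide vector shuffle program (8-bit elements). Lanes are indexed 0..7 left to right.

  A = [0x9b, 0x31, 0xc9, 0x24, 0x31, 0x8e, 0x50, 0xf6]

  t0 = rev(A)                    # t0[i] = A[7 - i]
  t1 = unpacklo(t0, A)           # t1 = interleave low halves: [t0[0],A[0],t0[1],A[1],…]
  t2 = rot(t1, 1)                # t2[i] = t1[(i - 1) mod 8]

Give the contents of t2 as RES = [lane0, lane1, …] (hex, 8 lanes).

RES = [0x24, 0xf6, 0x9b, 0x50, 0x31, 0x8e, 0xc9, 0x31]

→ t0 |f6|50|8e|31|24|c9|31|9b|
→ t1 |f6|9b|50|31|8e|c9|31|24|
→ t2 |24|f6|9b|50|31|8e|c9|31|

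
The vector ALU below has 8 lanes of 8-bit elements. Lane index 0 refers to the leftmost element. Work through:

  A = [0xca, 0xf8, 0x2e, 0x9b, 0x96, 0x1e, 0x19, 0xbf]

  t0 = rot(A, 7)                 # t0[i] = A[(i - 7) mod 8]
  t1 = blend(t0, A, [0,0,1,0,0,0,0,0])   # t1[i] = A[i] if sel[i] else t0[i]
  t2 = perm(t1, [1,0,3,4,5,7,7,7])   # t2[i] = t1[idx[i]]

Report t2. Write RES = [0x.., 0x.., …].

RES = [0x2e, 0xf8, 0x96, 0x1e, 0x19, 0xca, 0xca, 0xca]

t0 = [0xf8, 0x2e, 0x9b, 0x96, 0x1e, 0x19, 0xbf, 0xca]
t1 = [0xf8, 0x2e, 0x2e, 0x96, 0x1e, 0x19, 0xbf, 0xca]
t2 = [0x2e, 0xf8, 0x96, 0x1e, 0x19, 0xca, 0xca, 0xca]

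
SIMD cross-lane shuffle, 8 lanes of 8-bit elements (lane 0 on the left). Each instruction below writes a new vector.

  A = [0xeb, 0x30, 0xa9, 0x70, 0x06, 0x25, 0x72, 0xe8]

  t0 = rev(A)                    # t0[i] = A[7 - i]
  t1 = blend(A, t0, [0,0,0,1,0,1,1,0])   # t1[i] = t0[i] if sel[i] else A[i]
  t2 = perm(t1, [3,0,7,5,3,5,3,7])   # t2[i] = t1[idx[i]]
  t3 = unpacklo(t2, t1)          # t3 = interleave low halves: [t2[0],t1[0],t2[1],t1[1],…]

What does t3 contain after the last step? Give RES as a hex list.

  t0: e8 72 25 06 70 a9 30 eb
  t1: eb 30 a9 06 06 a9 30 e8
  t2: 06 eb e8 a9 06 a9 06 e8
  t3: 06 eb eb 30 e8 a9 a9 06

RES = [ 0x06  0xeb  0xeb  0x30  0xe8  0xa9  0xa9  0x06 ]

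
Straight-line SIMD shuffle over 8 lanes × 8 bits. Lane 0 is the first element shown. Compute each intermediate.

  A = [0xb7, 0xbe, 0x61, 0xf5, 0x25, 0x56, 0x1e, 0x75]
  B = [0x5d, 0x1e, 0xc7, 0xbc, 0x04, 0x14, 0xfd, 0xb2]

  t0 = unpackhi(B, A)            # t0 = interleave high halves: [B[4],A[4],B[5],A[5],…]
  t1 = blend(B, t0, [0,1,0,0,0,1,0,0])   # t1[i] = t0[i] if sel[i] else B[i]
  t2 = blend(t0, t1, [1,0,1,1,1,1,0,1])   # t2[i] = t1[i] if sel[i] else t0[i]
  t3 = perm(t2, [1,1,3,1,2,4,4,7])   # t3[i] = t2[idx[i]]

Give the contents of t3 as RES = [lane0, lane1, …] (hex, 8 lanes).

RES = [ 0x25  0x25  0xbc  0x25  0xc7  0x04  0x04  0xb2 ]

  t0: 04 25 14 56 fd 1e b2 75
  t1: 5d 25 c7 bc 04 1e fd b2
  t2: 5d 25 c7 bc 04 1e b2 b2
  t3: 25 25 bc 25 c7 04 04 b2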